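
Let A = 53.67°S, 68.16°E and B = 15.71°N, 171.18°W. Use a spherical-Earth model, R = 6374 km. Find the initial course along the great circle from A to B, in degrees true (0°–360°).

N = sin Δλ·cos φ₂ = +0.8281;  D = cos φ₁ sin φ₂ − sin φ₁ cos φ₂ cos Δλ = -0.2351
initial course = atan2(N, D) = 105.85°

105.8°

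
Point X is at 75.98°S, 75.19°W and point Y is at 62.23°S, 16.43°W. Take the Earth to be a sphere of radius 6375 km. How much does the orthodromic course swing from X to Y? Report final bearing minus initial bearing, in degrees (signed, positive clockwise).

At departure: θ₁ = atan2(sin Δλ cos φ₂, cos φ₁ sin φ₂ − sin φ₁ cos φ₂ cos Δλ) = 87.11°
At arrival: θ₂ = atan2(sin Δλ cos φ₁, −cos φ₂ sin φ₁ + sin φ₂ cos φ₁ cos Δλ) = 31.29°
Δθ = θ₂ − θ₁ = -55.8°

-55.8°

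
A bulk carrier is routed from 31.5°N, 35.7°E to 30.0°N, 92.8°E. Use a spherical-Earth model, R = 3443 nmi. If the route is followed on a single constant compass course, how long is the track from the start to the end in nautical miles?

Δψ = ln[tan(π/4+φ₂/2)/tan(π/4+φ₁/2)] = -0.0305;  Δφ = -0.0262 rad,  Δλ = +0.9966 rad
q = Δφ/Δψ = 0.8594
d = R·√(Δφ² + q²Δλ²) = 3443·0.85683 = 2950 nmi

2950 nmi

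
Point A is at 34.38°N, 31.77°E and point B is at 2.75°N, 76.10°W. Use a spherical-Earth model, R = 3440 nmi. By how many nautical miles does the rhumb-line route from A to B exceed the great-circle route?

Great circle: cos σ = sin φ₁ sin φ₂ + cos φ₁ cos φ₂ cos Δλ,  σ = 1.7986 rad → d_gc = 6187.3 nmi
Rhumb line: Δψ = -0.5917, q = Δφ/Δψ = 0.9330, d_rh = R√(Δφ²+q²Δλ²) = 6334.2 nmi
Excess = 6334.2 − 6187.3 = 146.9 ≈ 147 nmi

147 nmi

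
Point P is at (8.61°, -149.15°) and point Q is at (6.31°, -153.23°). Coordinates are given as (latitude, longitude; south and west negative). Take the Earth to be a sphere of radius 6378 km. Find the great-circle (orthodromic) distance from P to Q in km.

518 km

Haversine: a = sin²(Δφ/2)+cos φ₁ cos φ₂ sin²(Δλ/2) = 0.00165;  σ = 2·atan2(√a,√(1−a))
σ = 4.653° → d = Rσ = 6378·0.08122 = 518 km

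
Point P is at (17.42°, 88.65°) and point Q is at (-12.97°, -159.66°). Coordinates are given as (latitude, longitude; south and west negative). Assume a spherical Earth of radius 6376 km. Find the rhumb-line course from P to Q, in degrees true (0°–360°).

Δψ = ln[tan(π/4+φ₂/2)/tan(π/4+φ₁/2)] = -0.5372
Δλ = +1.9494 rad (taken the short way round)
course = atan2(Δλ, Δψ) = 105.41°

105.4°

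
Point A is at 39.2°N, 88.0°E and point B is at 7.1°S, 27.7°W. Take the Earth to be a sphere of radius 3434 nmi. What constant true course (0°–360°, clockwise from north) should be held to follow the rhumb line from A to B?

246.7°

Meridional parts: M(φ₁)=+0.7448, M(φ₂)=-0.1242 → ΔM = -0.8690;  Δλ = -2.0193 rad
tan C = Δλ / ΔM = +2.3237 → C = 246.72°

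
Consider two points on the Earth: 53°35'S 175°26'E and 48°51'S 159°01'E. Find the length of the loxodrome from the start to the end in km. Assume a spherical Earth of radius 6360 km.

Δψ = ln[tan(π/4+φ₂/2)/tan(π/4+φ₁/2)] = +0.1320;  Δφ = +0.0826 rad,  Δλ = -0.2865 rad
q = Δφ/Δψ = 0.6256
d = R·√(Δφ² + q²Δλ²) = 6360·0.19738 = 1255 km

1255 km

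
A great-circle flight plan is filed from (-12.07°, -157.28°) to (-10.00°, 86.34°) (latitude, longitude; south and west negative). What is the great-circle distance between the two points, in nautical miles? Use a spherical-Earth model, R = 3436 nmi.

6780 nmi

cos σ = sin φ₁ sin φ₂ + cos φ₁ cos φ₂ cos Δλ
      = sin(-12.07°)sin(-10.00°) + cos(-12.07°)cos(-10.00°)cos(-116.38°) = -0.3916
σ = 113.053° → d = Rσ = 3436·1.97315 = 6780 nmi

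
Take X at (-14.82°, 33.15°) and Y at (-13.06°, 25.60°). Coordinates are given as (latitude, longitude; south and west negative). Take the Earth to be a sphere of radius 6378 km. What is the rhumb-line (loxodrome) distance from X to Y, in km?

839 km

Rhumb course C = atan2(Δλ, Δψ) with Δψ = ln[tan(π/4+φ₂/2)/tan(π/4+φ₁/2)] = +0.0317, Δλ = -0.1318 → C = 283.51°
d = R·|Δφ| / |cos C| = 6378·0.03072 / 0.23355 = 839 km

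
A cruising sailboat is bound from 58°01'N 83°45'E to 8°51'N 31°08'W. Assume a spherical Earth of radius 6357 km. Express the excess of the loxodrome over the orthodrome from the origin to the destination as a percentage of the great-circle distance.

Great circle: σ = 1.6606 rad → d_gc = Rσ = 10556.7 km
Rhumb: Δφ = -0.8581, Δλ = -2.0051, Δψ = -1.0946, q = Δφ/Δψ = 0.7839 → d_rh = R√(Δφ²+q²Δλ²) = 11384.4 km
Excess = (11384.4 − 10556.7) / 10556.7 = 827.7 / 10556.7 = 7.84% ≈ 7.8%

7.8%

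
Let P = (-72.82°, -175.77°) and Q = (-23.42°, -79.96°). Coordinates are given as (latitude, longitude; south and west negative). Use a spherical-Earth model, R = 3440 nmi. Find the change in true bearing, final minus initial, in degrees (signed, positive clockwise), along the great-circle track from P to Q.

-84.4°

At departure: θ₁ = atan2(sin Δλ cos φ₂, cos φ₁ sin φ₂ − sin φ₁ cos φ₂ cos Δλ) = 102.72°
At arrival: θ₂ = atan2(sin Δλ cos φ₁, −cos φ₂ sin φ₁ + sin φ₂ cos φ₁ cos Δλ) = 18.30°
Δθ = θ₂ − θ₁ = -84.4°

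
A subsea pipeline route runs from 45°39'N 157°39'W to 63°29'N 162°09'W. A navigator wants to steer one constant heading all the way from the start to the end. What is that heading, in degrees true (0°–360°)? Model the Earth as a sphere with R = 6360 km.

Meridional parts: M(φ₁)=+0.8975, M(φ₂)=+1.4455 → ΔM = +0.5480;  Δλ = -0.0785 rad
tan C = Δλ / ΔM = -0.1433 → C = 351.84°

351.8°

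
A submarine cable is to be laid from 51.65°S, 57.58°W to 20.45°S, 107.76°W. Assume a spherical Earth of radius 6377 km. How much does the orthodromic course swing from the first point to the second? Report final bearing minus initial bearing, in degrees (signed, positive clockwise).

At departure: θ₁ = atan2(sin Δλ cos φ₂, cos φ₁ sin φ₂ − sin φ₁ cos φ₂ cos Δλ) = 289.42°
At arrival: θ₂ = atan2(sin Δλ cos φ₁, −cos φ₂ sin φ₁ + sin φ₂ cos φ₁ cos Δλ) = 321.35°
Δθ = θ₂ − θ₁ = +31.9°

+31.9°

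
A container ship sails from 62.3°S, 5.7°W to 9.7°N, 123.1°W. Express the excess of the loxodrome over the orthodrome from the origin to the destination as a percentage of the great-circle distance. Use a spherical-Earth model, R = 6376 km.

6.5%

Great circle: σ = 1.9391 rad → d_gc = Rσ = 12363.8 km
Rhumb: Δφ = +1.2566, Δλ = -2.0490, Δψ = +1.5703, q = Δφ/Δψ = 0.8002 → d_rh = R√(Δφ²+q²Δλ²) = 13172.0 km
Excess = (13172.0 − 12363.8) / 12363.8 = 808.2 / 12363.8 = 6.54% ≈ 6.5%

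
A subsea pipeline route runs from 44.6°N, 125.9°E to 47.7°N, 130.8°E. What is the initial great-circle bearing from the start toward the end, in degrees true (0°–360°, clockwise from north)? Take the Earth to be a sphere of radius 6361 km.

45.8°

θ = atan2( sin Δλ·cos φ₂ ,  cos φ₁ sin φ₂ − sin φ₁ cos φ₂ cos Δλ )
  = atan2(+0.0575, +0.0558) = 45.85°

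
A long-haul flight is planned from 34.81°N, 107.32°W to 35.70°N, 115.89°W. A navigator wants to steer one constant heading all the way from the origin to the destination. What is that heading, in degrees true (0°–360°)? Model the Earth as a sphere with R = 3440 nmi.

277.2°

Δψ = ln[tan(π/4+φ₂/2)/tan(π/4+φ₁/2)] = +0.0190
Δλ = -0.1496 rad (taken the short way round)
course = atan2(Δλ, Δψ) = 277.25°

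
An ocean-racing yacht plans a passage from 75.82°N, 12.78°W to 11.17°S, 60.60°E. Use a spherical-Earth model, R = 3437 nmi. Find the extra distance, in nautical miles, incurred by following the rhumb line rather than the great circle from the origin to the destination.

Great circle: cos σ = sin φ₁ sin φ₂ + cos φ₁ cos φ₂ cos Δλ,  σ = 1.6902 rad → d_gc = 5809.1 nmi
Rhumb line: Δψ = -2.2806, q = Δφ/Δψ = 0.6657, d_rh = R√(Δφ²+q²Δλ²) = 5984.8 nmi
Excess = 5984.8 − 5809.1 = 175.7 ≈ 176 nmi

176 nmi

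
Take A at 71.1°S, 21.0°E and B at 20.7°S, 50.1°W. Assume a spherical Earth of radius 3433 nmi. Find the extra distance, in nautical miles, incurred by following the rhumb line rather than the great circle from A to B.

149 nmi

Great circle: cos σ = sin φ₁ sin φ₂ + cos φ₁ cos φ₂ cos Δλ,  σ = 1.1235 rad → d_gc = 3856.8 nmi
Rhumb line: Δψ = +1.4237, q = Δφ/Δψ = 0.6179, d_rh = R√(Δφ²+q²Δλ²) = 4006.0 nmi
Excess = 4006.0 − 3856.8 = 149.2 ≈ 149 nmi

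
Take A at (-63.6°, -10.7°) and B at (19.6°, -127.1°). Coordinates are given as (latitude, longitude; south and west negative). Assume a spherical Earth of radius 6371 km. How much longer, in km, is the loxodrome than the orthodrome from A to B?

708 km

Great circle: cos σ = sin φ₁ sin φ₂ + cos φ₁ cos φ₂ cos Δλ,  σ = 2.0791 rad → d_gc = 13246.070 km
Rhumb line: Δψ = +1.7991, q = Δφ/Δψ = 0.8072, d_rh = R√(Δφ²+q²Δλ²) = 13954.568 km
Excess = 13954.568 − 13246.070 = 708.498 ≈ 708 km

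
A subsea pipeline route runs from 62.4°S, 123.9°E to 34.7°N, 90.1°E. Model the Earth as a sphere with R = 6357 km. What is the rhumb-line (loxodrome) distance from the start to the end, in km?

Δψ = ln[tan(π/4+φ₂/2)/tan(π/4+φ₁/2)] = +2.0504;  Δφ = +1.6947 rad,  Δλ = -0.5899 rad
q = Δφ/Δψ = 0.8265
d = R·√(Δφ² + q²Δλ²) = 6357·1.76346 = 11210 km

11210 km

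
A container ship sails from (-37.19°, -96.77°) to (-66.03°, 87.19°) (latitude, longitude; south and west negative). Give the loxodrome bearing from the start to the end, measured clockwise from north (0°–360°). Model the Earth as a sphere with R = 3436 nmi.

Meridional parts: M(φ₁)=-0.7001, M(φ₂)=-1.5498 → ΔM = -0.8497;  Δλ = -3.0725 rad
tan C = Δλ / ΔM = +3.6160 → C = 254.54°

254.5°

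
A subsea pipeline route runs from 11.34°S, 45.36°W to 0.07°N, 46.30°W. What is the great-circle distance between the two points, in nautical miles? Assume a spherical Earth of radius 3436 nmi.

cos σ = sin φ₁ sin φ₂ + cos φ₁ cos φ₂ cos Δλ
      = sin(-11.34°)sin(0.07°) + cos(-11.34°)cos(0.07°)cos(-0.94°) = 0.9801
σ = 11.448° → d = Rσ = 3436·0.19981 = 687 nmi

687 nmi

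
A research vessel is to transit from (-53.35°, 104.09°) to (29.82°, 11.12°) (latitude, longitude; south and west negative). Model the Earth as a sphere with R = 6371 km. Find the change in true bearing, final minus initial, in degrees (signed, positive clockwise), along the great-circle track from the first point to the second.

+32.0°

At departure: θ₁ = atan2(sin Δλ cos φ₂, cos φ₁ sin φ₂ − sin φ₁ cos φ₂ cos Δλ) = 286.75°
At arrival: θ₂ = atan2(sin Δλ cos φ₁, −cos φ₂ sin φ₁ + sin φ₂ cos φ₁ cos Δλ) = 318.79°
Δθ = θ₂ − θ₁ = +32.0°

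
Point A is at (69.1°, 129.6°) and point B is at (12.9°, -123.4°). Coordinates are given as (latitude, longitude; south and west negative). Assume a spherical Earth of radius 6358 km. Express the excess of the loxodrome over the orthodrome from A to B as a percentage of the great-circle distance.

Great circle: σ = 1.4637 rad → d_gc = Rσ = 9306.2 km
Rhumb: Δφ = -0.9809, Δλ = +1.8675, Δψ = -1.4634, q = Δφ/Δψ = 0.6703 → d_rh = R√(Δφ²+q²Δλ²) = 10111.0 km
Excess = (10111.0 − 9306.2) / 9306.2 = 804.8 / 9306.2 = 8.648% ≈ 8.6%

8.6%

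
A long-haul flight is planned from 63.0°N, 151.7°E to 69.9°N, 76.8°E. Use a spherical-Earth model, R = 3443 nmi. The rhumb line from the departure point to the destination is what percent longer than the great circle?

6.4%

Great circle: σ = 0.5004 rad → d_gc = Rσ = 1722.9 nmi
Rhumb: Δφ = +0.1204, Δλ = -1.3073, Δψ = +0.3035, q = Δφ/Δψ = 0.3967 → d_rh = R√(Δφ²+q²Δλ²) = 1833.2 nmi
Excess = (1833.2 − 1722.9) / 1722.9 = 110.3 / 1722.9 = 6.40% ≈ 6.4%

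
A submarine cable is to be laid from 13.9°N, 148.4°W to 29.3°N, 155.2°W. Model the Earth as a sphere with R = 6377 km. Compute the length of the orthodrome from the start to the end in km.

cos σ = sin φ₁ sin φ₂ + cos φ₁ cos φ₂ cos Δλ
      = sin(13.90°)sin(29.30°) + cos(13.90°)cos(29.30°)cos(-6.80°) = 0.9581
σ = 16.636° → d = Rσ = 6377·0.29036 = 1852 km

1852 km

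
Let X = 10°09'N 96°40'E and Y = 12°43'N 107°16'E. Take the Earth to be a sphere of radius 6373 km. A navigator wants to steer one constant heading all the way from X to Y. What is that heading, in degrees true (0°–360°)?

76.1°

Meridional parts: M(φ₁)=+0.1781, M(φ₂)=+0.2238 → ΔM = +0.0457;  Δλ = +0.1850 rad
tan C = Δλ / ΔM = +4.0476 → C = 76.12°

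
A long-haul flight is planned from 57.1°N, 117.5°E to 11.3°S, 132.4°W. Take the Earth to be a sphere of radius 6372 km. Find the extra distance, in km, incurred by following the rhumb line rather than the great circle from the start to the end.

538 km

Great circle: cos σ = sin φ₁ sin φ₂ + cos φ₁ cos φ₂ cos Δλ,  σ = 1.9258 rad → d_gc = 12271.0 km
Rhumb line: Δψ = -1.4184, q = Δφ/Δψ = 0.8417, d_rh = R√(Δφ²+q²Δλ²) = 12809.1 km
Excess = 12809.1 − 12271.0 = 538.1 ≈ 538 km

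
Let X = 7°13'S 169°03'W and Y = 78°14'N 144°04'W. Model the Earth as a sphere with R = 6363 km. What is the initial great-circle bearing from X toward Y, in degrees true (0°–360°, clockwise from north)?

N = sin Δλ·cos φ₂ = +0.0861;  D = cos φ₁ sin φ₂ − sin φ₁ cos φ₂ cos Δλ = +0.9945
initial course = atan2(N, D) = 4.95°

5.0°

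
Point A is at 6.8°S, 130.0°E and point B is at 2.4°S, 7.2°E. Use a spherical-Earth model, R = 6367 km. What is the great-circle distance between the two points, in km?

cos σ = sin φ₁ sin φ₂ + cos φ₁ cos φ₂ cos Δλ
      = sin(-6.80°)sin(-2.40°) + cos(-6.80°)cos(-2.40°)cos(-122.80°) = -0.5325
σ = 122.172° → d = Rσ = 6367·2.13231 = 13576 km

13576 km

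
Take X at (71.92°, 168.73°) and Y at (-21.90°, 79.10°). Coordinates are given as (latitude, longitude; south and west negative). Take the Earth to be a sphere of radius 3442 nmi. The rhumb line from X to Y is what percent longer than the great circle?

Great circle: σ = 1.9313 rad → d_gc = Rσ = 6647.4 nmi
Rhumb: Δφ = -1.6375, Δλ = -1.5643, Δψ = -2.2301, q = Δφ/Δψ = 0.7343 → d_rh = R√(Δφ²+q²Δλ²) = 6884.5 nmi
Excess = (6884.5 − 6647.4) / 6647.4 = 237.1 / 6647.4 = 3.57% ≈ 3.6%

3.6%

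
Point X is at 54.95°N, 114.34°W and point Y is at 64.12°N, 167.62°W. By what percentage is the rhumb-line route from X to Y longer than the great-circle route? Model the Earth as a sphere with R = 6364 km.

Great circle: σ = 0.4812 rad → d_gc = Rσ = 3062.5 km
Rhumb: Δφ = +0.1600, Δλ = -0.9299, Δψ = +0.3180, q = Δφ/Δψ = 0.5033 → d_rh = R√(Δφ²+q²Δλ²) = 3148.0 km
Excess = (3148.0 − 3062.5) / 3062.5 = 85.5 / 3062.5 = 2.79% ≈ 2.8%

2.8%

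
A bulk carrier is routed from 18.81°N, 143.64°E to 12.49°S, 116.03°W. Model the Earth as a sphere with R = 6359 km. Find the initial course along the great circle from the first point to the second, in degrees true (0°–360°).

N = sin Δλ·cos φ₂ = +0.9605;  D = cos φ₁ sin φ₂ − sin φ₁ cos φ₂ cos Δλ = -0.1483
initial course = atan2(N, D) = 98.78°

98.8°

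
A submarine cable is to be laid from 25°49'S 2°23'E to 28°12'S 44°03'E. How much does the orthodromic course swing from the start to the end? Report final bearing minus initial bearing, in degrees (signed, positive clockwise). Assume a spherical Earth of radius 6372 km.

-19.6°

At departure: θ₁ = atan2(sin Δλ cos φ₂, cos φ₁ sin φ₂ − sin φ₁ cos φ₂ cos Δλ) = 103.32°
At arrival: θ₂ = atan2(sin Δλ cos φ₁, −cos φ₂ sin φ₁ + sin φ₂ cos φ₁ cos Δλ) = 83.70°
Δθ = θ₂ − θ₁ = -19.6°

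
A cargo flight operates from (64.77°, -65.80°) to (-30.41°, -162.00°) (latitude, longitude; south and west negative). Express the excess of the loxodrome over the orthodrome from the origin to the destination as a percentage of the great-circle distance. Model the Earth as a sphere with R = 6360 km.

2.6%

Great circle: σ = 2.0916 rad → d_gc = Rσ = 13302.7 km
Rhumb: Δφ = -1.6612, Δλ = -1.6790, Δψ = -2.0546, q = Δφ/Δψ = 0.8085 → d_rh = R√(Δφ²+q²Δλ²) = 13644.4 km
Excess = (13644.4 − 13302.7) / 13302.7 = 341.7 / 13302.7 = 2.57% ≈ 2.6%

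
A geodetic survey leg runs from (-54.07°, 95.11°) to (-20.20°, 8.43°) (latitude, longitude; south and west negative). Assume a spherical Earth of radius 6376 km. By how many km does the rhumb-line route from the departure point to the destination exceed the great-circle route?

Great circle: cos σ = sin φ₁ sin φ₂ + cos φ₁ cos φ₂ cos Δλ,  σ = 1.2540 rad → d_gc = 7995.7 km
Rhumb line: Δψ = +0.7662, q = Δφ/Δψ = 0.7716, d_rh = R√(Δφ²+q²Δλ²) = 8342.5 km
Excess = 8342.5 − 7995.7 = 346.8 ≈ 347 km

347 km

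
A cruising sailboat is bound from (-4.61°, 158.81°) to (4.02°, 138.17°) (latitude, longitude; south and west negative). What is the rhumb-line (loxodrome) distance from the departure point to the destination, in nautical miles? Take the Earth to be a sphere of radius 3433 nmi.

1339 nmi

Δψ = ln[tan(π/4+φ₂/2)/tan(π/4+φ₁/2)] = +0.1508;  Δφ = +0.1506 rad,  Δλ = -0.3602 rad
q = Δφ/Δψ = 0.9990
d = R·√(Δφ² + q²Δλ²) = 3433·0.39014 = 1339 nmi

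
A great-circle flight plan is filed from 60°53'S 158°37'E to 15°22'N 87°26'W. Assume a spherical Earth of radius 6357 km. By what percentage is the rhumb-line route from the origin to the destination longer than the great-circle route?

5.0%

Great circle: σ = 2.0064 rad → d_gc = Rσ = 12754.8 km
Rhumb: Δφ = +1.3308, Δλ = +1.9888, Δψ = +1.6197, q = Δφ/Δψ = 0.8216 → d_rh = R√(Δφ²+q²Δλ²) = 13397.1 km
Excess = (13397.1 − 12754.8) / 12754.8 = 642.3 / 12754.8 = 5.04% ≈ 5.0%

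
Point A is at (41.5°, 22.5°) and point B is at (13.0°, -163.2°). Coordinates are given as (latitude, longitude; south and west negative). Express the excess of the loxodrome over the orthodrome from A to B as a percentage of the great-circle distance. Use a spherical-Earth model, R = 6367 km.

Great circle: σ = 2.1860 rad → d_gc = Rσ = 13918.0 km
Rhumb: Δφ = -0.4974, Δλ = +3.0421, Δψ = -0.5686, q = Δφ/Δψ = 0.8748 → d_rh = R√(Δφ²+q²Δλ²) = 17237.6 km
Excess = (17237.6 − 13918.0) / 13918.0 = 3319.6 / 13918.0 = 23.851% ≈ 23.9%

23.9%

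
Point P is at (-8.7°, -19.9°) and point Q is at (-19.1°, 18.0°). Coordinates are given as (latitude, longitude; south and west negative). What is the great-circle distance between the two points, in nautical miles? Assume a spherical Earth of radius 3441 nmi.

2290 nmi

Haversine: a = sin²(Δφ/2)+cos φ₁ cos φ₂ sin²(Δλ/2) = 0.10672;  σ = 2·atan2(√a,√(1−a))
σ = 38.135° → d = Rσ = 3441·0.66558 = 2290 nmi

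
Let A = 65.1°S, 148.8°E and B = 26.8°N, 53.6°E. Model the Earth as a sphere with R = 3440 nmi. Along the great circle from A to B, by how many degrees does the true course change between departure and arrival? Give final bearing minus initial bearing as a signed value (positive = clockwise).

Initial bearing θ₁ = atan2(sin Δλ cos φ₂, cos φ₁ sin φ₂ − sin φ₁ cos φ₂ cos Δλ) = 277.46°
Final bearing θ₂ = (initial bearing from the destination back to the start) + 180° = 332.11°
Δθ = θ₂ − θ₁ = +54.7°

+54.7°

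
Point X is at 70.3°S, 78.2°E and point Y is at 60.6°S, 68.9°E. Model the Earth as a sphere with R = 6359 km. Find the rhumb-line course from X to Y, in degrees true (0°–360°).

338.5°

Meridional parts: M(φ₁)=-1.7508, M(φ₂)=-1.3381 → ΔM = +0.4127;  Δλ = -0.1623 rad
tan C = Δλ / ΔM = -0.3933 → C = 338.53°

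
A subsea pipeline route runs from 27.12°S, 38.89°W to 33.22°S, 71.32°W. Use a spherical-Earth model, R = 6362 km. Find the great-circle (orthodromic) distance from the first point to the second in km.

3173 km

Haversine: a = sin²(Δφ/2)+cos φ₁ cos φ₂ sin²(Δλ/2) = 0.06089;  σ = 2·atan2(√a,√(1−a))
σ = 28.572° → d = Rσ = 6362·0.49868 = 3173 km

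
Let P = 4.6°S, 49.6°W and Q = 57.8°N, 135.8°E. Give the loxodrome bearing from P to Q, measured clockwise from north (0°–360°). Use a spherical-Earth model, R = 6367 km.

293.5°

Meridional parts: M(φ₁)=-0.0804, M(φ₂)=+1.2426 → ΔM = +1.3230;  Δλ = -3.0473 rad
tan C = Δλ / ΔM = -2.3034 → C = 293.47°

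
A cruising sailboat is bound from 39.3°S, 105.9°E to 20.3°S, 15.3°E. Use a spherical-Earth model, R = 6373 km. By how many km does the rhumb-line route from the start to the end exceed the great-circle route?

Great circle: cos σ = sin φ₁ sin φ₂ + cos φ₁ cos φ₂ cos Δλ,  σ = 1.3570 rad → d_gc = 8648.4 km
Rhumb line: Δψ = +0.3851, q = Δφ/Δψ = 0.8611, d_rh = R√(Δφ²+q²Δλ²) = 8931.7 km
Excess = 8931.7 − 8648.4 = 283.3 ≈ 283 km

283 km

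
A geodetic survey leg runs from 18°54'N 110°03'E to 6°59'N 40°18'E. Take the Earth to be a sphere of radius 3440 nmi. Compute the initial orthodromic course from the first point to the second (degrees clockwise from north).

270.2°

N = sin Δλ·cos φ₂ = -0.9312;  D = cos φ₁ sin φ₂ − sin φ₁ cos φ₂ cos Δλ = +0.0037
initial course = atan2(N, D) = 270.23°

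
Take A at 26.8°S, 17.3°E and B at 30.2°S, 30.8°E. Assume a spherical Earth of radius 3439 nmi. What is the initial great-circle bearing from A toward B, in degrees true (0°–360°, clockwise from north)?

θ = atan2( sin Δλ·cos φ₂ ,  cos φ₁ sin φ₂ − sin φ₁ cos φ₂ cos Δλ )
  = atan2(+0.2018, -0.0701) = 109.15°

109.2°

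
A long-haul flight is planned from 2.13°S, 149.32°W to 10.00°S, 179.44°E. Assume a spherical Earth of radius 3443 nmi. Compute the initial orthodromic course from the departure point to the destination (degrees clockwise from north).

θ = atan2( sin Δλ·cos φ₂ ,  cos φ₁ sin φ₂ − sin φ₁ cos φ₂ cos Δλ )
  = atan2(-0.5107, -0.1422) = 254.44°

254.4°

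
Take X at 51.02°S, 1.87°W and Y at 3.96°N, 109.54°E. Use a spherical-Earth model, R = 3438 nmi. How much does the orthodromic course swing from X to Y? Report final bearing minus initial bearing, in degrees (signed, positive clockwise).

-66.8°

At departure: θ₁ = atan2(sin Δλ cos φ₂, cos φ₁ sin φ₂ − sin φ₁ cos φ₂ cos Δλ) = 104.47°
At arrival: θ₂ = atan2(sin Δλ cos φ₁, −cos φ₂ sin φ₁ + sin φ₂ cos φ₁ cos Δλ) = 37.63°
Δθ = θ₂ − θ₁ = -66.8°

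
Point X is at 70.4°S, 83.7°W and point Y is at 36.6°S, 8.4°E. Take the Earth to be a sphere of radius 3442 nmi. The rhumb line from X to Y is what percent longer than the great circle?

8.0%

Great circle: σ = 0.9863 rad → d_gc = Rσ = 3394.7 nmi
Rhumb: Δφ = +0.5899, Δλ = +1.6074, Δψ = +1.0688, q = Δφ/Δψ = 0.5520 → d_rh = R√(Δφ²+q²Δλ²) = 3667.4 nmi
Excess = (3667.4 − 3394.7) / 3394.7 = 272.7 / 3394.7 = 8.03% ≈ 8.0%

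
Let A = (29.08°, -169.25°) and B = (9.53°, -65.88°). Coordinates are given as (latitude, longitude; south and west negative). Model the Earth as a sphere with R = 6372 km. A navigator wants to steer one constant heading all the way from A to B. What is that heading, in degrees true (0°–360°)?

101.4°

Meridional parts: M(φ₁)=+0.5308, M(φ₂)=+0.1671 → ΔM = -0.3637;  Δλ = +1.8041 rad
tan C = Δλ / ΔM = -4.9599 → C = 101.40°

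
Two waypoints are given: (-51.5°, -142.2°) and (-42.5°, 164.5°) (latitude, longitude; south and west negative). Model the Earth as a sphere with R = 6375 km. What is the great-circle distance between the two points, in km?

Haversine: a = sin²(Δφ/2)+cos φ₁ cos φ₂ sin²(Δλ/2) = 0.09849;  σ = 2·atan2(√a,√(1−a))
σ = 36.581° → d = Rσ = 6375·0.63846 = 4070 km

4070 km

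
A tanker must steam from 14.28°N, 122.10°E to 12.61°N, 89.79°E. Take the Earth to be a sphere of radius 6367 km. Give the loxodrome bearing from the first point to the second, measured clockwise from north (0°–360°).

Meridional parts: M(φ₁)=+0.2519, M(φ₂)=+0.2219 → ΔM = -0.0300;  Δλ = -0.5639 rad
tan C = Δλ / ΔM = +18.8163 → C = 266.96°

267.0°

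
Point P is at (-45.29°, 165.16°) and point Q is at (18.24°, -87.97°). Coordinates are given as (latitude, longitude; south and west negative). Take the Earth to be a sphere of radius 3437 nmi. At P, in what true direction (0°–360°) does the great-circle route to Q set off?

N = sin Δλ·cos φ₂ = +0.9089;  D = cos φ₁ sin φ₂ − sin φ₁ cos φ₂ cos Δλ = +0.0243
initial course = atan2(N, D) = 88.47°

88.5°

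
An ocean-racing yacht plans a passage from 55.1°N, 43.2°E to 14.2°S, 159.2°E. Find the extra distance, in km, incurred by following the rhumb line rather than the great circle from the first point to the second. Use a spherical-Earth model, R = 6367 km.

Great circle: cos σ = sin φ₁ sin φ₂ + cos φ₁ cos φ₂ cos Δλ,  σ = 2.0312 rad → d_gc = 12932.9 km
Rhumb line: Δψ = -1.4077, q = Δφ/Δψ = 0.8592, d_rh = R√(Δφ²+q²Δλ²) = 13489.9 km
Excess = 13489.9 − 12932.9 = 557.0 ≈ 557 km

557 km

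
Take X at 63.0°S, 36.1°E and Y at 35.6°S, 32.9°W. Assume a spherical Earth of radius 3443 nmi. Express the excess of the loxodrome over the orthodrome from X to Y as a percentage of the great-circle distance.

3.8%

Great circle: σ = 0.8619 rad → d_gc = Rσ = 2967.7 nmi
Rhumb: Δφ = +0.4782, Δλ = -1.2043, Δψ = +0.7611, q = Δφ/Δψ = 0.6283 → d_rh = R√(Δφ²+q²Δλ²) = 3081.9 nmi
Excess = (3081.9 − 2967.7) / 2967.7 = 114.2 / 2967.7 = 3.848% ≈ 3.8%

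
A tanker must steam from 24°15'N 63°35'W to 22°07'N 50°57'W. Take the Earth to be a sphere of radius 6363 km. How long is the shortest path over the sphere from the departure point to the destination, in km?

1311 km

Haversine: a = sin²(Δφ/2)+cos φ₁ cos φ₂ sin²(Δλ/2) = 0.01057;  σ = 2·atan2(√a,√(1−a))
σ = 11.803° → d = Rσ = 6363·0.20600 = 1311 km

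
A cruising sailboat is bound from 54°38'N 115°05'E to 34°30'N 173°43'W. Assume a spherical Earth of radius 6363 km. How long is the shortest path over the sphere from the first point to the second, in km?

Haversine: a = sin²(Δφ/2)+cos φ₁ cos φ₂ sin²(Δλ/2) = 0.19220;  σ = 2·atan2(√a,√(1−a))
σ = 52.004° → d = Rσ = 6363·0.90764 = 5775 km

5775 km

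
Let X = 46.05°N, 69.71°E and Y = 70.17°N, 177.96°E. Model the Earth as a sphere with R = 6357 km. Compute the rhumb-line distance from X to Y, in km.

Rhumb course C = atan2(Δλ, Δψ) with Δψ = ln[tan(π/4+φ₂/2)/tan(π/4+φ₁/2)] = +0.8366, Δλ = +1.8893 → C = 66.12°
d = R·|Δφ| / |cos C| = 6357·0.42097 / 0.40488 = 6610 km

6610 km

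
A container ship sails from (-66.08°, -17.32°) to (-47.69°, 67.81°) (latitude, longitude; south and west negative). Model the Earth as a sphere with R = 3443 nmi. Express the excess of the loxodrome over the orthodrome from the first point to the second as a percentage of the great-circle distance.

Great circle: σ = 0.7966 rad → d_gc = Rσ = 2742.6 nmi
Rhumb: Δφ = +0.3210, Δλ = +1.4858, Δψ = +0.6026, q = Δφ/Δψ = 0.5327 → d_rh = R√(Δφ²+q²Δλ²) = 2940.4 nmi
Excess = (2940.4 − 2742.6) / 2742.6 = 197.8 / 2742.6 = 7.21% ≈ 7.2%

7.2%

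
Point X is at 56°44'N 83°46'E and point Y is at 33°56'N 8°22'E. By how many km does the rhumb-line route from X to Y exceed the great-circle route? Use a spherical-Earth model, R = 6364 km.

251 km

Great circle: cos σ = sin φ₁ sin φ₂ + cos φ₁ cos φ₂ cos Δλ,  σ = 0.9503 rad → d_gc = 6047.5 km
Rhumb line: Δψ = -0.5779, q = Δφ/Δψ = 0.6886, d_rh = R√(Δφ²+q²Δλ²) = 6298.4 km
Excess = 6298.4 − 6047.5 = 250.9 ≈ 251 km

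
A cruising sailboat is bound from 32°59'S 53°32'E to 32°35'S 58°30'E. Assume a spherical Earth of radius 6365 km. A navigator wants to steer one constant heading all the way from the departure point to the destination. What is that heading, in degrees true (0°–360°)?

Meridional parts: M(φ₁)=-0.6104, M(φ₂)=-0.6021 → ΔM = +0.0083;  Δλ = +0.0867 rad
tan C = Δλ / ΔM = +10.4390 → C = 84.53°

84.5°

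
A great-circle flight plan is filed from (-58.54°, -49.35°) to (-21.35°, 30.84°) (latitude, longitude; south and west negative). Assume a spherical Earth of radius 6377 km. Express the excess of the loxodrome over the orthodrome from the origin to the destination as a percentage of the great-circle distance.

4.1%

Great circle: σ = 1.1665 rad → d_gc = Rσ = 7438.8 km
Rhumb: Δφ = +0.6491, Δλ = +1.3996, Δψ = +0.8855, q = Δφ/Δψ = 0.7330 → d_rh = R√(Δφ²+q²Δλ²) = 7741.6 km
Excess = (7741.6 − 7438.8) / 7438.8 = 302.8 / 7438.8 = 4.07% ≈ 4.1%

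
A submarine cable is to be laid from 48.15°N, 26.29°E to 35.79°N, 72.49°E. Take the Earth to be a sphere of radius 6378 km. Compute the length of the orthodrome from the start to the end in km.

3994 km

Haversine: a = sin²(Δφ/2)+cos φ₁ cos φ₂ sin²(Δλ/2) = 0.09489;  σ = 2·atan2(√a,√(1−a))
σ = 35.883° → d = Rσ = 6378·0.62628 = 3994 km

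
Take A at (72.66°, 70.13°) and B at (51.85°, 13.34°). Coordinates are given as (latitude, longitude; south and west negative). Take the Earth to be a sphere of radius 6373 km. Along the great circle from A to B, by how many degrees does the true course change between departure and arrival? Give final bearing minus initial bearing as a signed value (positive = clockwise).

Initial bearing θ₁ = atan2(sin Δλ cos φ₂, cos φ₁ sin φ₂ − sin φ₁ cos φ₂ cos Δλ) = 260.27°
Final bearing θ₂ = (initial bearing from the destination back to the start) + 180° = 208.40°
Δθ = θ₂ − θ₁ = -51.9°

-51.9°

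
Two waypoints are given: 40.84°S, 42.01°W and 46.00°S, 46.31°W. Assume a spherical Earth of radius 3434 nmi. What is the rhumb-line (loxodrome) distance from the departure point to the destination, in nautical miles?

361 nmi

Δψ = ln[tan(π/4+φ₂/2)/tan(π/4+φ₁/2)] = -0.1241;  Δφ = -0.0901 rad,  Δλ = -0.0750 rad
q = Δφ/Δψ = 0.7256
d = R·√(Δφ² + q²Δλ²) = 3434·0.10524 = 361 nmi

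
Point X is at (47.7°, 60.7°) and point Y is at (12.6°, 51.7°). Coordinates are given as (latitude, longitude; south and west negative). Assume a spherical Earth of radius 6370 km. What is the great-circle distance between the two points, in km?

cos σ = sin φ₁ sin φ₂ + cos φ₁ cos φ₂ cos Δλ
      = sin(47.70°)sin(12.60°) + cos(47.70°)cos(12.60°)cos(-9.00°) = 0.8101
σ = 35.898° → d = Rσ = 6370·0.62654 = 3991 km

3991 km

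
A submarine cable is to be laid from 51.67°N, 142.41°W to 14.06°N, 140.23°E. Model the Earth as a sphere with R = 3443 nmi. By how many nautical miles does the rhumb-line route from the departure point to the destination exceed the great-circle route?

119 nmi

Great circle: cos σ = sin φ₁ sin φ₂ + cos φ₁ cos φ₂ cos Δλ,  σ = 1.2427 rad → d_gc = 4278.7 nmi
Rhumb line: Δψ = -0.8089, q = Δφ/Δψ = 0.8114, d_rh = R√(Δφ²+q²Δλ²) = 4397.4 nmi
Excess = 4397.4 − 4278.7 = 118.7 ≈ 119 nmi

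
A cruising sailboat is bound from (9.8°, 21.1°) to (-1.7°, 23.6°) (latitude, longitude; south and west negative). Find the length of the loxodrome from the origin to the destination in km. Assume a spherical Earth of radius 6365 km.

Rhumb course C = atan2(Δλ, Δψ) with Δψ = ln[tan(π/4+φ₂/2)/tan(π/4+φ₁/2)] = -0.2016, Δλ = +0.0436 → C = 167.79°
d = R·|Δφ| / |cos C| = 6365·0.20071 / 0.97736 = 1307 km

1307 km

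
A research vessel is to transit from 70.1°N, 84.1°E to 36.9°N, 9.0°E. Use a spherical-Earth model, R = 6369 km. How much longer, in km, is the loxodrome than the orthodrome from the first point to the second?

Great circle: cos σ = sin φ₁ sin φ₂ + cos φ₁ cos φ₂ cos Δλ,  σ = 0.8834 rad → d_gc = 5626.1 km
Rhumb line: Δψ = -1.0467, q = Δφ/Δψ = 0.5536, d_rh = R√(Δφ²+q²Δλ²) = 5914.1 km
Excess = 5914.1 − 5626.1 = 288.0 ≈ 288 km

288 km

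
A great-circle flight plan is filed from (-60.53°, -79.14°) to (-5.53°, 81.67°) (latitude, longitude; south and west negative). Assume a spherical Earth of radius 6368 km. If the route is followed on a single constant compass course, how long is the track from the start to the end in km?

15137 km

Rhumb course C = atan2(Δλ, Δψ) with Δψ = ln[tan(π/4+φ₂/2)/tan(π/4+φ₁/2)] = +1.2389, Δλ = +2.8067 → C = 66.18°
d = R·|Δφ| / |cos C| = 6368·0.95993 / 0.40383 = 15137 km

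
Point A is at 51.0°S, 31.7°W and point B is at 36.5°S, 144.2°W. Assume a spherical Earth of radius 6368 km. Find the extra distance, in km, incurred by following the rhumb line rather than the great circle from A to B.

Great circle: cos σ = sin φ₁ sin φ₂ + cos φ₁ cos φ₂ cos Δλ,  σ = 1.2988 rad → d_gc = 8270.7 km
Rhumb line: Δψ = +0.3530, q = Δφ/Δψ = 0.7169, d_rh = R√(Δφ²+q²Δλ²) = 9107.1 km
Excess = 9107.1 − 8270.7 = 836.4 ≈ 836 km

836 km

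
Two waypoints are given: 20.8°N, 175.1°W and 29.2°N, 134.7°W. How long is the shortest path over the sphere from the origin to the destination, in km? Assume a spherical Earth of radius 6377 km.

4160 km

cos σ = sin φ₁ sin φ₂ + cos φ₁ cos φ₂ cos Δλ
      = sin(20.80°)sin(29.20°) + cos(20.80°)cos(29.20°)cos(40.40°) = 0.7947
σ = 37.375° → d = Rσ = 6377·0.65232 = 4160 km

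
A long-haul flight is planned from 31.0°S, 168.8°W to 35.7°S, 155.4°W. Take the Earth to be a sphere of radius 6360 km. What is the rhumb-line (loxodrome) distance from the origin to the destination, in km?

1347 km

Rhumb course C = atan2(Δλ, Δψ) with Δψ = ln[tan(π/4+φ₂/2)/tan(π/4+φ₁/2)] = -0.0983, Δλ = +0.2339 → C = 112.79°
d = R·|Δφ| / |cos C| = 6360·0.08203 / 0.38732 = 1347 km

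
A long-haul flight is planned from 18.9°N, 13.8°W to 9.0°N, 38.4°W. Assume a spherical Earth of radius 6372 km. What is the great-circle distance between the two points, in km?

Haversine: a = sin²(Δφ/2)+cos φ₁ cos φ₂ sin²(Δλ/2) = 0.04985;  σ = 2·atan2(√a,√(1−a))
σ = 25.803° → d = Rσ = 6372·0.45035 = 2870 km

2870 km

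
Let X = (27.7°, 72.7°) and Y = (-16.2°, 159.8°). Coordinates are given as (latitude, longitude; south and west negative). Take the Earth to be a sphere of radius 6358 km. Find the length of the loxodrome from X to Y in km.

10564 km

Rhumb course C = atan2(Δλ, Δψ) with Δψ = ln[tan(π/4+φ₂/2)/tan(π/4+φ₁/2)] = -0.7901, Δλ = +1.5202 → C = 117.46°
d = R·|Δφ| / |cos C| = 6358·0.76620 / 0.46115 = 10564 km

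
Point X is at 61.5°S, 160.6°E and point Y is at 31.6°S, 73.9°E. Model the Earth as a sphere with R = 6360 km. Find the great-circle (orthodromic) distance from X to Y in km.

cos σ = sin φ₁ sin φ₂ + cos φ₁ cos φ₂ cos Δλ
      = sin(-61.50°)sin(-31.60°) + cos(-61.50°)cos(-31.60°)cos(-86.70°) = 0.4839
σ = 61.061° → d = Rσ = 6360·1.06571 = 6778 km

6778 km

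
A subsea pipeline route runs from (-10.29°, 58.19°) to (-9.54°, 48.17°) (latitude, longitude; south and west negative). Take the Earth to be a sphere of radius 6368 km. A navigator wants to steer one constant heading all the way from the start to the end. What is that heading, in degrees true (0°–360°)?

Δψ = ln[tan(π/4+φ₂/2)/tan(π/4+φ₁/2)] = +0.0133
Δλ = -0.1749 rad (taken the short way round)
course = atan2(Δλ, Δψ) = 274.35°

274.3°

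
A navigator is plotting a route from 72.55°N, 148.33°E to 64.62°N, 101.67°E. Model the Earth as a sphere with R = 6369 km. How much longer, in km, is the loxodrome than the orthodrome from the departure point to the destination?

Great circle: cos σ = sin φ₁ sin φ₂ + cos φ₁ cos φ₂ cos Δλ,  σ = 0.3172 rad → d_gc = 2020.1 km
Rhumb line: Δψ = -0.3834, q = Δφ/Δψ = 0.3610, d_rh = R√(Δφ²+q²Δλ²) = 2069.5 km
Excess = 2069.5 − 2020.1 = 49.4 ≈ 49 km

49 km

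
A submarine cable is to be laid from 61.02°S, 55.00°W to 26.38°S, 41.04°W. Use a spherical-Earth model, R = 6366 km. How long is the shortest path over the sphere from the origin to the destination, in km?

3990 km

Haversine: a = sin²(Δφ/2)+cos φ₁ cos φ₂ sin²(Δλ/2) = 0.09504;  σ = 2·atan2(√a,√(1−a))
σ = 35.912° → d = Rσ = 6366·0.62678 = 3990 km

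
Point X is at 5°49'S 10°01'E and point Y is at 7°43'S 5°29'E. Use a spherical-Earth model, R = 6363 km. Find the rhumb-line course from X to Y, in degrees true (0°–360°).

Meridional parts: M(φ₁)=-0.1017, M(φ₂)=-0.1351 → ΔM = -0.0334;  Δλ = -0.0791 rad
tan C = Δλ / ΔM = +2.3692 → C = 247.12°

247.1°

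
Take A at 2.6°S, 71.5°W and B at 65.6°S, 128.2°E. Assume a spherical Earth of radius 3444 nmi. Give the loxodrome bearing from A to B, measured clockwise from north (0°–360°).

242.0°

Δψ = ln[tan(π/4+φ₂/2)/tan(π/4+φ₁/2)] = -1.4861
Δλ = -2.7978 rad (taken the short way round)
course = atan2(Δλ, Δψ) = 242.02°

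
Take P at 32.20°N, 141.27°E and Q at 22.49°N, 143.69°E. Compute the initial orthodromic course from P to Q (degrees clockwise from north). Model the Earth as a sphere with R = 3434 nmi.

θ = atan2( sin Δλ·cos φ₂ ,  cos φ₁ sin φ₂ − sin φ₁ cos φ₂ cos Δλ )
  = atan2(+0.0390, -0.1682) = 166.94°

166.9°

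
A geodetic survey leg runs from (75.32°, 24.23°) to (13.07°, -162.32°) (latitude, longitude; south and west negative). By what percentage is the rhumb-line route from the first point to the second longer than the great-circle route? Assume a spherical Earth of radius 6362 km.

Great circle: σ = 1.5973 rad → d_gc = Rσ = 10161.9 km
Rhumb: Δφ = -1.0865, Δλ = +3.0273, Δψ = -1.8193, q = Δφ/Δψ = 0.5972 → d_rh = R√(Δφ²+q²Δλ²) = 13418.9 km
Excess = (13418.9 − 10161.9) / 10161.9 = 3257.0 / 10161.9 = 32.051% ≈ 32.1%

32.1%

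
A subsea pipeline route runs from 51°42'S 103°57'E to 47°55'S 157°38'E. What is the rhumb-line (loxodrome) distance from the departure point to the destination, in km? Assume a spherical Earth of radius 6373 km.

3874 km

Rhumb course C = atan2(Δλ, Δψ) with Δψ = ln[tan(π/4+φ₂/2)/tan(π/4+φ₁/2)] = +0.1024, Δλ = +0.9370 → C = 83.76°
d = R·|Δφ| / |cos C| = 6373·0.06603 / 0.10863 = 3874 km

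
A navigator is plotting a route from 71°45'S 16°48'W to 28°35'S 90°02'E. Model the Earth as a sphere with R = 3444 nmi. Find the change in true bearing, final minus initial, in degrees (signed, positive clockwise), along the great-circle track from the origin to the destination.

Initial bearing θ₁ = atan2(sin Δλ cos φ₂, cos φ₁ sin φ₂ − sin φ₁ cos φ₂ cos Δλ) = 114.97°
Final bearing θ₂ = (initial bearing from the destination back to the start) + 180° = 18.86°
Δθ = θ₂ − θ₁ = -96.1°

-96.1°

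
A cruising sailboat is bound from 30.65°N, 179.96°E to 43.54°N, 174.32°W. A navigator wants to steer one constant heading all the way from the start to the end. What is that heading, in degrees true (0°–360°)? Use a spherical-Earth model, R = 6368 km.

19.4°

Δψ = ln[tan(π/4+φ₂/2)/tan(π/4+φ₁/2)] = +0.2833
Δλ = +0.0998 rad (taken the short way round)
course = atan2(Δλ, Δψ) = 19.41°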